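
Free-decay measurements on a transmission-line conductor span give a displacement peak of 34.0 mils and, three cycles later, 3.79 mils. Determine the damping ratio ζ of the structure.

0.116

Logarithmic decrement δ = (1/n)·ln(x₀/x_n) = (1/3)·ln(34.0/3.79) = (1/3)·ln(8.971) = 0.7313.
ζ = δ/√(4π² + δ²) = 0.7313/√(39.48 + 0.535) = 0.7313/6.326 = 0.1156.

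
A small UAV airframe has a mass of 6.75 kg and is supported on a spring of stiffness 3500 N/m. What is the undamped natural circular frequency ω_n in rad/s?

ω_n = √(k/m) = √(3500/6.75) = √518.5 = 22.77 rad/s.

22.8 rad/s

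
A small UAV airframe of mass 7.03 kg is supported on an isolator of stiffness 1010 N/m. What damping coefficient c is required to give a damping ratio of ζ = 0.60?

c_c = 2√(k·m) = 2√(1010 × 7.03) = 168.5 N·s/m.
c = ζ·c_c = 0.60 × 168.5 = 101.1 N·s/m.

101 N·s/m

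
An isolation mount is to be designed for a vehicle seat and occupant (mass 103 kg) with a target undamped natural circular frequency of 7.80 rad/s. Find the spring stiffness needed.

k = m·ω_n² = 103 × 7.800² = 103 × 60.84 = 6267 N/m.

6270 N/m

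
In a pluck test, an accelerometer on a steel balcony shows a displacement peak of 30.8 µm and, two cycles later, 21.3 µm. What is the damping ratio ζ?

0.0293

Logarithmic decrement δ = (1/n)·ln(x₀/x_n) = (1/2)·ln(30.8/21.3) = (1/2)·ln(1.446) = 0.1844.
ζ = δ/√(4π² + δ²) = 0.1844/√(39.48 + 0.0340) = 0.1844/6.286 = 0.02934.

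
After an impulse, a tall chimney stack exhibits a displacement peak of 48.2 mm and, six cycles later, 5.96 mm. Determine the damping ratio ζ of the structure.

0.0554

Logarithmic decrement δ = (1/n)·ln(x₀/x_n) = (1/6)·ln(48.2/5.96) = (1/6)·ln(8.087) = 0.3484.
ζ = δ/√(4π² + δ²) = 0.3484/√(39.48 + 0.121) = 0.3484/6.293 = 0.05536.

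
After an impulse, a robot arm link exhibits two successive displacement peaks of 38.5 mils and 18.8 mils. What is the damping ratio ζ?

0.113

Logarithmic decrement δ = (1/n)·ln(x₀/x_n) = (1/1)·ln(38.5/18.8) = (1/1)·ln(2.048) = 0.7168.
ζ = δ/√(4π² + δ²) = 0.7168/√(39.48 + 0.514) = 0.7168/6.324 = 0.1133.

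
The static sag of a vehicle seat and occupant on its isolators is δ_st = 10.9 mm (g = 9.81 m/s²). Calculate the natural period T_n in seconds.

0.209 s

ω_n = √(g/δ_st) = √(9.81/0.0109) = √900.0 = 30.00 rad/s.
T_n = 2π/ω_n = 6.283/30.00 = 0.2094 s.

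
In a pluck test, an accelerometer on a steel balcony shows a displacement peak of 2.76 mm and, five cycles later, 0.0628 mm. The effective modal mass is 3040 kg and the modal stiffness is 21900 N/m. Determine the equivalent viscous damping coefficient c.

Logarithmic decrement δ = (1/n)·ln(x₀/x_n) = (1/5)·ln(2.76/0.0628) = (1/5)·ln(43.95) = 0.7566.
ζ = δ/√(4π² + δ²) = 0.7566/√(39.48 + 0.572) = 0.7566/6.329 = 0.1196.
c = ζ · 2√(km) = 0.1196 × 2√(21900 × 3040) = 0.1196 × 16320 = 1951 N·s/m.

1950 N·s/m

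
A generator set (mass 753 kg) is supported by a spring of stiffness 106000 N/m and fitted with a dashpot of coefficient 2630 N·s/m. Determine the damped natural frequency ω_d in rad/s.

ω_n = √(k/m) = √(106000/753) = 11.86 rad/s.
Critical damping c_c = 2√(k·m) = 2√(106000 × 753) = 17870 N·s/m, so ζ = c/c_c = 2630/17870 = 0.1472.
ω_d = ω_n√(1 − ζ²) = 11.86 × √(1 − 0.0217) = 11.74 rad/s.

11.7 rad/s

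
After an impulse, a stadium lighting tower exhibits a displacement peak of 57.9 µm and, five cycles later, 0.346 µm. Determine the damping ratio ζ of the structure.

0.161

Logarithmic decrement δ = (1/n)·ln(x₀/x_n) = (1/5)·ln(57.9/0.346) = (1/5)·ln(167.3) = 1.024.
ζ = δ/√(4π² + δ²) = 1.024/√(39.48 + 1.05) = 1.024/6.366 = 0.1609.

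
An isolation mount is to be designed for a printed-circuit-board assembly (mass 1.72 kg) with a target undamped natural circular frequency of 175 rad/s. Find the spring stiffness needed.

52700 N/m

k = m·ω_n² = 1.72 × 175.0² = 1.72 × 30620 = 52680 N/m.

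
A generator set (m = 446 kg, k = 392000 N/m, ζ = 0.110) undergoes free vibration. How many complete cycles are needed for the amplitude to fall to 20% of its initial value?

Logarithmic decrement δ = 2πζ/√(1 − ζ²) = 2π × 0.1100/√(1 − 0.0121) = 0.6954.
x_n/x₀ = e^(−nδ) ≤ 0.2; take ln: n ≥ ln(1/0.2)/δ = 1.609/0.6954 = 2.315.
So 3 complete cycles are required.

3 cycles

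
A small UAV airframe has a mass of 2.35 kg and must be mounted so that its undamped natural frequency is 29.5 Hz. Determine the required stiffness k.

80700 N/m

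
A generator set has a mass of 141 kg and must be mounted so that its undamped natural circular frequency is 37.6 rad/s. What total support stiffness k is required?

199000 N/m

k = m·ω_n² = 141 × 37.60² = 141 × 1414 = 199300 N/m.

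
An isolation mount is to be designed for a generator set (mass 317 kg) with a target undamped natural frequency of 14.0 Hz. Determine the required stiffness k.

2450000 N/m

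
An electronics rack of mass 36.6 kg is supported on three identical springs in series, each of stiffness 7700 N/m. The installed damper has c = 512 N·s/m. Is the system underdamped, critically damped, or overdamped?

underdamped

Series springs: 1/k_eq = 3/7700, so k_eq = 7700/3 = 2567 N/m.
c_c = 2√(k_eq·m) = 613.0 N·s/m; ζ = c/c_c = 512/613.0 = 0.835.
Since ζ < 1 the system is underdamped.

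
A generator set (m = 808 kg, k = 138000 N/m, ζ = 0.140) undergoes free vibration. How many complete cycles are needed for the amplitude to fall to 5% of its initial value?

4 cycles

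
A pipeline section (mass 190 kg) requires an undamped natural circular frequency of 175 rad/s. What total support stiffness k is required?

5820000 N/m

k = m·ω_n² = 190 × 175.0² = 190 × 30620 = 5819000 N/m.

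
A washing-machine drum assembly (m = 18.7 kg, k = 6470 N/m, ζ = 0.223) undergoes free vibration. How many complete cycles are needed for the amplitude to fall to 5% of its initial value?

3 cycles

Logarithmic decrement δ = 2πζ/√(1 − ζ²) = 2π × 0.2230/√(1 − 0.0497) = 1.437.
x_n/x₀ = e^(−nδ) ≤ 0.05; take ln: n ≥ ln(1/0.05)/δ = 2.996/1.437 = 2.084.
So 3 complete cycles are required.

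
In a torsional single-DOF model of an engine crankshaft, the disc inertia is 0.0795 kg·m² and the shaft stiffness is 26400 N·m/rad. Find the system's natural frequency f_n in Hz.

91.7 Hz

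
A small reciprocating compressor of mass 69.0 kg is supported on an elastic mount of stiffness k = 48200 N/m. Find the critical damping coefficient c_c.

3650 N·s/m

c_c = 2√(k·m) = 2√(48200 × 69.0) = 2 × 1824 = 3647 N·s/m.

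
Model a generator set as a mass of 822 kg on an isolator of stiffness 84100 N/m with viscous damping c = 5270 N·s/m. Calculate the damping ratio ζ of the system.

0.317

ω_n = √(k/m) = √(84100/822) = 10.11 rad/s.
Critical damping c_c = 2√(k·m) = 2√(84100 × 822) = 16630 N·s/m, so ζ = c/c_c = 5270/16630 = 0.3169.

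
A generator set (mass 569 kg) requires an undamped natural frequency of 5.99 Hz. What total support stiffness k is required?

806000 N/m

ω_n = 2πf_n = 2π × 5.99 = 37.64 rad/s.
k = m·ω_n² = 569 × 37.64² = 569 × 1416 = 806000 N/m.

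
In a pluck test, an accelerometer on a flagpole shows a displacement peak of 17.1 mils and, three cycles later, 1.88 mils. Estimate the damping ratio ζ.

Logarithmic decrement δ = (1/n)·ln(x₀/x_n) = (1/3)·ln(17.1/1.88) = (1/3)·ln(9.096) = 0.7359.
ζ = δ/√(4π² + δ²) = 0.7359/√(39.48 + 0.542) = 0.7359/6.326 = 0.1163.

0.116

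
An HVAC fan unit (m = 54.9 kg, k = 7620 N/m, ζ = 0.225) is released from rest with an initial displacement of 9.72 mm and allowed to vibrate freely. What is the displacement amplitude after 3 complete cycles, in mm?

Logarithmic decrement δ = 2πζ/√(1 − ζ²) = 2π × 0.2250/√(1 − 0.0506) = 1.451.
After n cycles, x_n/x₀ = e^(−nδ), so x_3 = 9.72 × e^(−3 × 1.451) = 9.72 × 0.01287 = 0.1251 mm.

0.125 mm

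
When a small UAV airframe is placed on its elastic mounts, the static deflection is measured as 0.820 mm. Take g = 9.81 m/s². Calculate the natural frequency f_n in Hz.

17.4 Hz

ω_n = √(g/δ_st) = √(9.81/0.000820) = √11960 = 109.4 rad/s.
f_n = ω_n/(2π) = 109.4/6.283 = 17.41 Hz.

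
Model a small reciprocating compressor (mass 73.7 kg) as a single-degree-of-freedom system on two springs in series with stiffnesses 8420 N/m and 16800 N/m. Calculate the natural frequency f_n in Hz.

1.39 Hz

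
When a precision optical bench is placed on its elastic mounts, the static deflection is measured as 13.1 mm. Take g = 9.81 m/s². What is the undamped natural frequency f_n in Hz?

4.36 Hz

ω_n = √(g/δ_st) = √(9.81/0.0131) = √748.9 = 27.37 rad/s.
f_n = ω_n/(2π) = 27.37/6.283 = 4.355 Hz.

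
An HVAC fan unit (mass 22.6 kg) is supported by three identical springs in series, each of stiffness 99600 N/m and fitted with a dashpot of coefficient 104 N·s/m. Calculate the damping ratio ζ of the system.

Series springs: 1/k_eq = 3/99600, so k_eq = 99600/3 = 33200 N/m.
ω_n = √(k_eq/m) = √(33200/22.6) = 38.33 rad/s.
Critical damping c_c = 2√(k_eq·m) = 2√(33200 × 22.6) = 1732 N·s/m, so ζ = c/c_c = 104/1732 = 0.06003.

0.0600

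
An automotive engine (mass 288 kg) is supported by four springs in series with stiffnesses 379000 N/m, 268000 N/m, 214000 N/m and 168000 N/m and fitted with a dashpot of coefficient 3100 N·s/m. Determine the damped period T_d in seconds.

Series springs: 1/k_eq = 1/379000 + 1/268000 + 1/214000 + 1/168000 = 1.700×10^-5, so k_eq = 58840 N/m.
ω_n = √(k_eq/m) = √(58840/288) = 14.29 rad/s.
Critical damping c_c = 2√(k_eq·m) = 2√(58840 × 288) = 8233 N·s/m, so ζ = c/c_c = 3100/8233 = 0.3765.
ω_d = ω_n√(1 − ζ²) = 14.29 × √(1 − 0.142) = 13.24 rad/s.
T_d = 2π/ω_d = 0.4745 s.

0.475 s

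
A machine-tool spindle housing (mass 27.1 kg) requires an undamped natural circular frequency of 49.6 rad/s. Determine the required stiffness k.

66700 N/m

k = m·ω_n² = 27.1 × 49.60² = 27.1 × 2460 = 66670 N/m.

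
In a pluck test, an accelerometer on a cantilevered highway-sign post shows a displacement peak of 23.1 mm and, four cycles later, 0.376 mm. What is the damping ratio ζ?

Logarithmic decrement δ = (1/n)·ln(x₀/x_n) = (1/4)·ln(23.1/0.376) = (1/4)·ln(61.44) = 1.029.
ζ = δ/√(4π² + δ²) = 1.029/√(39.48 + 1.06) = 1.029/6.367 = 0.1617.

0.162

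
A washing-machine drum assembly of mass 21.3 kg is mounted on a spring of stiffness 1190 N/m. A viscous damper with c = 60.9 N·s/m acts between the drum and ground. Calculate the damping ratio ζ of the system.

ω_n = √(k/m) = √(1190/21.3) = 7.475 rad/s.
Critical damping c_c = 2√(k·m) = 2√(1190 × 21.3) = 318.4 N·s/m, so ζ = c/c_c = 60.9/318.4 = 0.1913.

0.191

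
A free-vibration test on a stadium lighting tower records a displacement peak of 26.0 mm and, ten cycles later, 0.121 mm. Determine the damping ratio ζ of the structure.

Logarithmic decrement δ = (1/n)·ln(x₀/x_n) = (1/10)·ln(26.0/0.121) = (1/10)·ln(214.9) = 0.5370.
ζ = δ/√(4π² + δ²) = 0.5370/√(39.48 + 0.288) = 0.5370/6.306 = 0.08516.

0.0852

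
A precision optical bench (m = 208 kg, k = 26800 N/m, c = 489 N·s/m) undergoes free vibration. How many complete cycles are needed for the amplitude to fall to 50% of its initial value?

2 cycles

ζ = c/(2√(km)) = 489/(2√(26800 × 208)) = 489/4722 = 0.1036.
Logarithmic decrement δ = 2πζ/√(1 − ζ²) = 2π × 0.1036/√(1 − 0.0107) = 0.6542.
x_n/x₀ = e^(−nδ) ≤ 0.5; take ln: n ≥ ln(1/0.5)/δ = 0.6931/0.6542 = 1.060.
So 2 complete cycles are required.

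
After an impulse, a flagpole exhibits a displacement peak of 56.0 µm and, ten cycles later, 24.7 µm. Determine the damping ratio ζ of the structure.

Logarithmic decrement δ = (1/n)·ln(x₀/x_n) = (1/10)·ln(56.0/24.7) = (1/10)·ln(2.267) = 0.08185.
ζ = δ/√(4π² + δ²) = 0.08185/√(39.48 + 0.00670) = 0.08185/6.284 = 0.01303.

0.0130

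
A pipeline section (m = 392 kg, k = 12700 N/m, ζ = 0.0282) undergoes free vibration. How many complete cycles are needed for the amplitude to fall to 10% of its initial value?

13 cycles

Logarithmic decrement δ = 2πζ/√(1 − ζ²) = 2π × 0.02820/√(1 − 0.000795) = 0.1773.
x_n/x₀ = e^(−nδ) ≤ 0.1; take ln: n ≥ ln(1/0.1)/δ = 2.303/0.1773 = 12.99.
So 13 complete cycles are required.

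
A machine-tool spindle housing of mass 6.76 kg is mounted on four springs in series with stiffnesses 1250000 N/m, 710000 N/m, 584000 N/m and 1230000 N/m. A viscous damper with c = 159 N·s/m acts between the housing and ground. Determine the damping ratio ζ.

0.0665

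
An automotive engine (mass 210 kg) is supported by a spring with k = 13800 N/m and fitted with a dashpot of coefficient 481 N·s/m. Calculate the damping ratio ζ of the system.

0.141

ω_n = √(k/m) = √(13800/210) = 8.106 rad/s.
Critical damping c_c = 2√(k·m) = 2√(13800 × 210) = 3405 N·s/m, so ζ = c/c_c = 481/3405 = 0.1413.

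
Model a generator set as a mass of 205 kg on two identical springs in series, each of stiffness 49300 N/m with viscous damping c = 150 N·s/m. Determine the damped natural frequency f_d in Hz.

1.74 Hz

Series springs: 1/k_eq = 2/49300, so k_eq = 49300/2 = 24650 N/m.
ω_n = √(k_eq/m) = √(24650/205) = 10.97 rad/s.
Critical damping c_c = 2√(k_eq·m) = 2√(24650 × 205) = 4496 N·s/m, so ζ = c/c_c = 150/4496 = 0.03336.
ω_d = ω_n√(1 − ζ²) = 10.97 × √(1 − 0.00111) = 10.96 rad/s.
f_d = ω_d/(2π) = 1.744 Hz.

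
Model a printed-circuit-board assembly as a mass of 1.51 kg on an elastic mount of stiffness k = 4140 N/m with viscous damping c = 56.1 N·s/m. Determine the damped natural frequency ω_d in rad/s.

49.0 rad/s

ω_n = √(k/m) = √(4140/1.51) = 52.36 rad/s.
Critical damping c_c = 2√(k·m) = 2√(4140 × 1.51) = 158.1 N·s/m, so ζ = c/c_c = 56.1/158.1 = 0.3548.
ω_d = ω_n√(1 − ζ²) = 52.36 × √(1 − 0.126) = 48.96 rad/s.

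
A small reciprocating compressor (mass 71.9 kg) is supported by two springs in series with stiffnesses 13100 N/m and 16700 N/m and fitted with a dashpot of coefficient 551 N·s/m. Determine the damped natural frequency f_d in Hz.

Series springs: 1/k_eq = 1/13100 + 1/16700 = 0.0001362, so k_eq = 7341 N/m.
ω_n = √(k_eq/m) = √(7341/71.9) = 10.10 rad/s.
Critical damping c_c = 2√(k_eq·m) = 2√(7341 × 71.9) = 1453 N·s/m, so ζ = c/c_c = 551/1453 = 0.3792.
ω_d = ω_n√(1 − ζ²) = 10.10 × √(1 − 0.144) = 9.350 rad/s.
f_d = ω_d/(2π) = 1.488 Hz.

1.49 Hz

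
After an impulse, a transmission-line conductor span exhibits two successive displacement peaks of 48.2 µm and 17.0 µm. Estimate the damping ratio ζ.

Logarithmic decrement δ = (1/n)·ln(x₀/x_n) = (1/1)·ln(48.2/17.0) = (1/1)·ln(2.835) = 1.042.
ζ = δ/√(4π² + δ²) = 1.042/√(39.48 + 1.09) = 1.042/6.369 = 0.1636.

0.164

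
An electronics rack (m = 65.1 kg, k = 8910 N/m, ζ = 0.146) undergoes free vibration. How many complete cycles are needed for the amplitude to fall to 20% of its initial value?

Logarithmic decrement δ = 2πζ/√(1 − ζ²) = 2π × 0.1460/√(1 − 0.0213) = 0.9273.
x_n/x₀ = e^(−nδ) ≤ 0.2; take ln: n ≥ ln(1/0.2)/δ = 1.609/0.9273 = 1.736.
So 2 complete cycles are required.

2 cycles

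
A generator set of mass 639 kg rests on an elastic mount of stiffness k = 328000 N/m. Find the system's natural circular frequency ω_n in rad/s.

ω_n = √(k/m) = √(328000/639) = √513.3 = 22.66 rad/s.

22.7 rad/s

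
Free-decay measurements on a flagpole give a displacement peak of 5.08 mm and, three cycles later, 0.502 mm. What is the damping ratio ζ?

0.122

Logarithmic decrement δ = (1/n)·ln(x₀/x_n) = (1/3)·ln(5.08/0.502) = (1/3)·ln(10.12) = 0.7715.
ζ = δ/√(4π² + δ²) = 0.7715/√(39.48 + 0.595) = 0.7715/6.330 = 0.1219.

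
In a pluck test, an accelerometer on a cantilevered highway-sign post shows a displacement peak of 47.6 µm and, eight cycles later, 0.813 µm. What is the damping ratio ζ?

0.0807

Logarithmic decrement δ = (1/n)·ln(x₀/x_n) = (1/8)·ln(47.6/0.813) = (1/8)·ln(58.55) = 0.5087.
ζ = δ/√(4π² + δ²) = 0.5087/√(39.48 + 0.259) = 0.5087/6.304 = 0.08070.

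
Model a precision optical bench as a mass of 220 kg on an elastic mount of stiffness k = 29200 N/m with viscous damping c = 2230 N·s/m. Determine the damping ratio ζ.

ω_n = √(k/m) = √(29200/220) = 11.52 rad/s.
Critical damping c_c = 2√(k·m) = 2√(29200 × 220) = 5069 N·s/m, so ζ = c/c_c = 2230/5069 = 0.4399.

0.440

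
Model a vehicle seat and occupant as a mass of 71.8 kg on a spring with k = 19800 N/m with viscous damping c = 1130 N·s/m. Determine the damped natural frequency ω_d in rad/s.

14.6 rad/s

ω_n = √(k/m) = √(19800/71.8) = 16.61 rad/s.
Critical damping c_c = 2√(k·m) = 2√(19800 × 71.8) = 2385 N·s/m, so ζ = c/c_c = 1130/2385 = 0.4739.
ω_d = ω_n√(1 − ζ²) = 16.61 × √(1 − 0.225) = 14.62 rad/s.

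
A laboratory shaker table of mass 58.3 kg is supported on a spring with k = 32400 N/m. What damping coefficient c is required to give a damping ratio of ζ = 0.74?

c_c = 2√(k·m) = 2√(32400 × 58.3) = 2749 N·s/m.
c = ζ·c_c = 0.74 × 2749 = 2034 N·s/m.

2030 N·s/m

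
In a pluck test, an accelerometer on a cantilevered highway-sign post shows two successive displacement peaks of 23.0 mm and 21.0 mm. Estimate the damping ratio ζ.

0.0145

Logarithmic decrement δ = (1/n)·ln(x₀/x_n) = (1/1)·ln(23.0/21.0) = (1/1)·ln(1.095) = 0.09097.
ζ = δ/√(4π² + δ²) = 0.09097/√(39.48 + 0.00828) = 0.09097/6.284 = 0.01448.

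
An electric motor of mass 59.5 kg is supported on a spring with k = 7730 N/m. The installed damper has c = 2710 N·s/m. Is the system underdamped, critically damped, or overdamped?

overdamped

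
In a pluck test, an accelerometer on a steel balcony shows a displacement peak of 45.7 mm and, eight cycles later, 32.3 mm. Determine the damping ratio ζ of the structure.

0.00690

Logarithmic decrement δ = (1/n)·ln(x₀/x_n) = (1/8)·ln(45.7/32.3) = (1/8)·ln(1.415) = 0.04338.
ζ = δ/√(4π² + δ²) = 0.04338/√(39.48 + 0.00188) = 0.04338/6.283 = 0.006904.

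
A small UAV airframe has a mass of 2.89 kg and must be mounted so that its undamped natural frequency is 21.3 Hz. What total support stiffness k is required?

51800 N/m

ω_n = 2πf_n = 2π × 21.3 = 133.8 rad/s.
k = m·ω_n² = 2.89 × 133.8² = 2.89 × 17910 = 51760 N/m.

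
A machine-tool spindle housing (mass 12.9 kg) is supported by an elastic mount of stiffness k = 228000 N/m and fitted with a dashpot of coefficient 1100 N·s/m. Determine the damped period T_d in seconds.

ω_n = √(k/m) = √(228000/12.9) = 132.9 rad/s.
Critical damping c_c = 2√(k·m) = 2√(228000 × 12.9) = 3430 N·s/m, so ζ = c/c_c = 1100/3430 = 0.3207.
ω_d = ω_n√(1 − ζ²) = 132.9 × √(1 − 0.103) = 125.9 rad/s.
T_d = 2π/ω_d = 0.04990 s.

0.0499 s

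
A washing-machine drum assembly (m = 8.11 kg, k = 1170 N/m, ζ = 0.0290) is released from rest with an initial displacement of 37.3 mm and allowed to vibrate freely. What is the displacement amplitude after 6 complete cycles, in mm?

12.5 mm

Logarithmic decrement δ = 2πζ/√(1 − ζ²) = 2π × 0.02900/√(1 − 0.000841) = 0.1823.
After n cycles, x_n/x₀ = e^(−nδ), so x_6 = 37.3 × e^(−6 × 0.1823) = 37.3 × 0.3350 = 12.49 mm.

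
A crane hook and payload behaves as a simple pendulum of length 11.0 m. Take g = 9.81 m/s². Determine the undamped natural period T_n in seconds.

6.65 s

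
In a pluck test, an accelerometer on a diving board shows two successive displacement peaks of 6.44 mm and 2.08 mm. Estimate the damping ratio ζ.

0.177

Logarithmic decrement δ = (1/n)·ln(x₀/x_n) = (1/1)·ln(6.44/2.08) = (1/1)·ln(3.096) = 1.130.
ζ = δ/√(4π² + δ²) = 1.130/√(39.48 + 1.28) = 1.130/6.384 = 0.1770.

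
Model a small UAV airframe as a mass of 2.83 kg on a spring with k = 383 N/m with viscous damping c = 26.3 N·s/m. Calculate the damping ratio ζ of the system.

ω_n = √(k/m) = √(383.0/2.83) = 11.63 rad/s.
Critical damping c_c = 2√(k·m) = 2√(383.0 × 2.83) = 65.84 N·s/m, so ζ = c/c_c = 26.3/65.84 = 0.3994.

0.399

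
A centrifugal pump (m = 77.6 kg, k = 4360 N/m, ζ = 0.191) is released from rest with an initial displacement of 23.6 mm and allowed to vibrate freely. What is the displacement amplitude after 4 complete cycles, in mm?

0.177 mm

Logarithmic decrement δ = 2πζ/√(1 − ζ²) = 2π × 0.1910/√(1 − 0.0365) = 1.223.
After n cycles, x_n/x₀ = e^(−nδ), so x_4 = 23.6 × e^(−4 × 1.223) = 23.6 × 0.007519 = 0.1774 mm.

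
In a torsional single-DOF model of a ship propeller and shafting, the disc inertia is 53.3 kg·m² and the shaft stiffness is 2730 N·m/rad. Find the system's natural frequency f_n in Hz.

1.14 Hz

ω_n = √(k_t/J) = √(2730/53.3) = √51.22 = 7.157 rad/s.
f_n = ω_n/(2π) = 7.157/6.283 = 1.139 Hz.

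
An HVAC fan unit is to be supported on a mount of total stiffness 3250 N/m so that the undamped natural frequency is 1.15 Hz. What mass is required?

ω_n = 2πf_n = 2π × 1.15 = 7.226 rad/s.
m = k/ω_n² = 3250/7.226² = 3250/52.21 = 62.25 kg.

62.2 kg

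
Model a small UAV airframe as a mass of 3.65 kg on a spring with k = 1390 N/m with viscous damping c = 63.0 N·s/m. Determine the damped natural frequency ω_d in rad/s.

17.5 rad/s

ω_n = √(k/m) = √(1390/3.65) = 19.51 rad/s.
Critical damping c_c = 2√(k·m) = 2√(1390 × 3.65) = 142.5 N·s/m, so ζ = c/c_c = 63.0/142.5 = 0.4422.
ω_d = ω_n√(1 − ζ²) = 19.51 × √(1 − 0.196) = 17.50 rad/s.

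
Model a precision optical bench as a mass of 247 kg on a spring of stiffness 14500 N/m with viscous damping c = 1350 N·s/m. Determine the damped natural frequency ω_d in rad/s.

ω_n = √(k/m) = √(14500/247) = 7.662 rad/s.
Critical damping c_c = 2√(k·m) = 2√(14500 × 247) = 3785 N·s/m, so ζ = c/c_c = 1350/3785 = 0.3567.
ω_d = ω_n√(1 − ζ²) = 7.662 × √(1 − 0.127) = 7.158 rad/s.

7.16 rad/s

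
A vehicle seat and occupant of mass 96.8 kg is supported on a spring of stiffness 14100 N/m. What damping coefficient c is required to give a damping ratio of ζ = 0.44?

1030 N·s/m

c_c = 2√(k·m) = 2√(14100 × 96.8) = 2337 N·s/m.
c = ζ·c_c = 0.44 × 2337 = 1028 N·s/m.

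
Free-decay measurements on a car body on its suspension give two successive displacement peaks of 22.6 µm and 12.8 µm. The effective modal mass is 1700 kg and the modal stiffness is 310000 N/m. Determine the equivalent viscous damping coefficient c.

Logarithmic decrement δ = (1/n)·ln(x₀/x_n) = (1/1)·ln(22.6/12.8) = (1/1)·ln(1.766) = 0.5685.
ζ = δ/√(4π² + δ²) = 0.5685/√(39.48 + 0.323) = 0.5685/6.309 = 0.09011.
c = ζ · 2√(km) = 0.09011 × 2√(310000 × 1700) = 0.09011 × 45910 = 4137 N·s/m.

4140 N·s/m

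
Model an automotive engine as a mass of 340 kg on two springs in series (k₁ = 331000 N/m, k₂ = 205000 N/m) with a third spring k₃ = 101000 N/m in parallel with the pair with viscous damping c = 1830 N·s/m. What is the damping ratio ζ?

Series pair: k_s = k₁k₂/(k₁+k₂) = (331000)(205000)/(331000 + 205000) = 126600 N/m. In parallel with k₃: k_eq = 126600 + 101000 = 227600 N/m.
ω_n = √(k_eq/m) = √(227600/340) = 25.87 rad/s.
Critical damping c_c = 2√(k_eq·m) = 2√(227600 × 340) = 17590 N·s/m, so ζ = c/c_c = 1830/17590 = 0.1040.

0.104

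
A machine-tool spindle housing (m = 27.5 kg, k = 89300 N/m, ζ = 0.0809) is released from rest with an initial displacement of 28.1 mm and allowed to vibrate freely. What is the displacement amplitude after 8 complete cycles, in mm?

0.475 mm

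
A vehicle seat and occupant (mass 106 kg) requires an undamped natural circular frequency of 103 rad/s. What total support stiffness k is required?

1120000 N/m

k = m·ω_n² = 106 × 103.0² = 106 × 10610 = 1125000 N/m.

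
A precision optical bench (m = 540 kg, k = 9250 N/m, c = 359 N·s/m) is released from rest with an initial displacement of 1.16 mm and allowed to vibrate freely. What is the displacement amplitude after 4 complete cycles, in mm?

ζ = c/(2√(km)) = 359/(2√(9250 × 540)) = 359/4470 = 0.08032.
Logarithmic decrement δ = 2πζ/√(1 − ζ²) = 2π × 0.08032/√(1 − 0.00645) = 0.5063.
After n cycles, x_n/x₀ = e^(−nδ), so x_4 = 1.16 × e^(−4 × 0.5063) = 1.16 × 0.1320 = 0.1531 mm.

0.153 mm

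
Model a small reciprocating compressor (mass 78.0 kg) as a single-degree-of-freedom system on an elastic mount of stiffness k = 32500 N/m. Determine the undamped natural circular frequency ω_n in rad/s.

20.4 rad/s

ω_n = √(k/m) = √(32500/78.0) = √416.7 = 20.41 rad/s.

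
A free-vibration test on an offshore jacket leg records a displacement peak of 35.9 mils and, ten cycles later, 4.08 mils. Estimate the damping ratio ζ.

0.0346

Logarithmic decrement δ = (1/n)·ln(x₀/x_n) = (1/10)·ln(35.9/4.08) = (1/10)·ln(8.799) = 0.2175.
ζ = δ/√(4π² + δ²) = 0.2175/√(39.48 + 0.0473) = 0.2175/6.287 = 0.03459.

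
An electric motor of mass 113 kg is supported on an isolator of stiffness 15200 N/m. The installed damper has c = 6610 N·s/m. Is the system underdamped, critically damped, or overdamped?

overdamped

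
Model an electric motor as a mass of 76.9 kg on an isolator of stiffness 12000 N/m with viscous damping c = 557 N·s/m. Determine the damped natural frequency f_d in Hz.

1.90 Hz

ω_n = √(k/m) = √(12000/76.9) = 12.49 rad/s.
Critical damping c_c = 2√(k·m) = 2√(12000 × 76.9) = 1921 N·s/m, so ζ = c/c_c = 557/1921 = 0.2899.
ω_d = ω_n√(1 − ζ²) = 12.49 × √(1 − 0.0841) = 11.96 rad/s.
f_d = ω_d/(2π) = 1.903 Hz.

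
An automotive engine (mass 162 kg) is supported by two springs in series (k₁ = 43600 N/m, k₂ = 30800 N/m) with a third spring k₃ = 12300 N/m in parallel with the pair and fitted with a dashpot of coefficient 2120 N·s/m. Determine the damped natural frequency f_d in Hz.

1.91 Hz

Series pair: k_s = k₁k₂/(k₁+k₂) = (43600)(30800)/(43600 + 30800) = 18050 N/m. In parallel with k₃: k_eq = 18050 + 12300 = 30350 N/m.
ω_n = √(k_eq/m) = √(30350/162) = 13.69 rad/s.
Critical damping c_c = 2√(k_eq·m) = 2√(30350 × 162) = 4435 N·s/m, so ζ = c/c_c = 2120/4435 = 0.4780.
ω_d = ω_n√(1 − ζ²) = 13.69 × √(1 − 0.229) = 12.02 rad/s.
f_d = ω_d/(2π) = 1.913 Hz.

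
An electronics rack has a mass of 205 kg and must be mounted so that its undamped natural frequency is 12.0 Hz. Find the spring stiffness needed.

ω_n = 2πf_n = 2π × 12.0 = 75.40 rad/s.
k = m·ω_n² = 205 × 75.40² = 205 × 5685 = 1165000 N/m.

1170000 N/m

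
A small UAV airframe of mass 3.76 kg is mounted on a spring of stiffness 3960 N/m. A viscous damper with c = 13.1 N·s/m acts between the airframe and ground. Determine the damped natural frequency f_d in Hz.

ω_n = √(k/m) = √(3960/3.76) = 32.45 rad/s.
Critical damping c_c = 2√(k·m) = 2√(3960 × 3.76) = 244.0 N·s/m, so ζ = c/c_c = 13.1/244.0 = 0.05368.
ω_d = ω_n√(1 − ζ²) = 32.45 × √(1 − 0.00288) = 32.41 rad/s.
f_d = ω_d/(2π) = 5.158 Hz.

5.16 Hz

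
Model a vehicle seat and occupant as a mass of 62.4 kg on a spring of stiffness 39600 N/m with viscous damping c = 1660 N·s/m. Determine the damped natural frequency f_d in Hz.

ω_n = √(k/m) = √(39600/62.4) = 25.19 rad/s.
Critical damping c_c = 2√(k·m) = 2√(39600 × 62.4) = 3144 N·s/m, so ζ = c/c_c = 1660/3144 = 0.5280.
ω_d = ω_n√(1 − ζ²) = 25.19 × √(1 − 0.279) = 21.39 rad/s.
f_d = ω_d/(2π) = 3.405 Hz.

3.40 Hz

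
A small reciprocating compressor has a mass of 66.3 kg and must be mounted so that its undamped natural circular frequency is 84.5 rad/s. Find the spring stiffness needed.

k = m·ω_n² = 66.3 × 84.50² = 66.3 × 7140 = 473400 N/m.

473000 N/m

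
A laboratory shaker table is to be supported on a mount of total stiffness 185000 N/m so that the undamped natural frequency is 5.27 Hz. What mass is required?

ω_n = 2πf_n = 2π × 5.27 = 33.11 rad/s.
m = k/ω_n² = 185000/33.11² = 185000/1096 = 168.7 kg.

169 kg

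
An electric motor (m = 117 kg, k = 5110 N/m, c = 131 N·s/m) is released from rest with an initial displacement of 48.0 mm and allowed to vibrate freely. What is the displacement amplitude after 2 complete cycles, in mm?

ζ = c/(2√(km)) = 131/(2√(5110 × 117)) = 131/1546 = 0.08471.
Logarithmic decrement δ = 2πζ/√(1 − ζ²) = 2π × 0.08471/√(1 − 0.00718) = 0.5342.
After n cycles, x_n/x₀ = e^(−nδ), so x_2 = 48.0 × e^(−2 × 0.5342) = 48.0 × 0.3436 = 16.49 mm.

16.5 mm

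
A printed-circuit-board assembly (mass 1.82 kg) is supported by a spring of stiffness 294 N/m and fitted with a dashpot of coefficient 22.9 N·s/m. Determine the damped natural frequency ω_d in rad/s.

ω_n = √(k/m) = √(294.0/1.82) = 12.71 rad/s.
Critical damping c_c = 2√(k·m) = 2√(294.0 × 1.82) = 46.26 N·s/m, so ζ = c/c_c = 22.9/46.26 = 0.4950.
ω_d = ω_n√(1 − ζ²) = 12.71 × √(1 − 0.245) = 11.04 rad/s.

11.0 rad/s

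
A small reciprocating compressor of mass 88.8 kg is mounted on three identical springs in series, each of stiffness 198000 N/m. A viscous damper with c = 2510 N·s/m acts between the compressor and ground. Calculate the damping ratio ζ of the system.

Series springs: 1/k_eq = 3/198000, so k_eq = 198000/3 = 66000 N/m.
ω_n = √(k_eq/m) = √(66000/88.8) = 27.26 rad/s.
Critical damping c_c = 2√(k_eq·m) = 2√(66000 × 88.8) = 4842 N·s/m, so ζ = c/c_c = 2510/4842 = 0.5184.

0.518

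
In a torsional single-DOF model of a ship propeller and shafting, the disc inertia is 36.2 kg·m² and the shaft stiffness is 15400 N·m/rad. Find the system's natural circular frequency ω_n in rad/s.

20.6 rad/s

ω_n = √(k_t/J) = √(15400/36.2) = √425.4 = 20.63 rad/s.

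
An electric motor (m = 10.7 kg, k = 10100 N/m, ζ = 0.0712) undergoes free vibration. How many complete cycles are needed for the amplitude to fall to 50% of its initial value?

2 cycles

Logarithmic decrement δ = 2πζ/√(1 − ζ²) = 2π × 0.07120/√(1 − 0.00507) = 0.4485.
x_n/x₀ = e^(−nδ) ≤ 0.5; take ln: n ≥ ln(1/0.5)/δ = 0.6931/0.4485 = 1.545.
So 2 complete cycles are required.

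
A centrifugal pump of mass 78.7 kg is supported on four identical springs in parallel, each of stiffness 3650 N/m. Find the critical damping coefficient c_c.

Parallel springs add: k_eq = 4 × 3650 = 14600 N/m.
c_c = 2√(k_eq·m) = 2√(14600 × 78.7) = 2 × 1072 = 2144 N·s/m.

2140 N·s/m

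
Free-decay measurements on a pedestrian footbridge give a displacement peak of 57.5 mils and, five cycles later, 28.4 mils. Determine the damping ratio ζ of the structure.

0.0224

Logarithmic decrement δ = (1/n)·ln(x₀/x_n) = (1/5)·ln(57.5/28.4) = (1/5)·ln(2.025) = 0.1411.
ζ = δ/√(4π² + δ²) = 0.1411/√(39.48 + 0.0199) = 0.1411/6.285 = 0.02245.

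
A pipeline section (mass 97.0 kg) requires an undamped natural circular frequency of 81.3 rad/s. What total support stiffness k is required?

k = m·ω_n² = 97.0 × 81.30² = 97.0 × 6610 = 641100 N/m.

641000 N/m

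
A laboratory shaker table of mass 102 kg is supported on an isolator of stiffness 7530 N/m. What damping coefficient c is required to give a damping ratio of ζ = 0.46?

806 N·s/m

c_c = 2√(k·m) = 2√(7530 × 102) = 1753 N·s/m.
c = ζ·c_c = 0.46 × 1753 = 806.3 N·s/m.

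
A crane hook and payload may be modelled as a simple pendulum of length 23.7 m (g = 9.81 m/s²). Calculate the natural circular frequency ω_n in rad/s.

0.643 rad/s

For a simple pendulum ω_n = √(g/L) = √(9.81/23.7) = √0.4139 = 0.6434 rad/s.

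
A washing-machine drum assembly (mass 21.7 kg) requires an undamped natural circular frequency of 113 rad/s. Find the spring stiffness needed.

k = m·ω_n² = 21.7 × 113.0² = 21.7 × 12770 = 277100 N/m.

277000 N/m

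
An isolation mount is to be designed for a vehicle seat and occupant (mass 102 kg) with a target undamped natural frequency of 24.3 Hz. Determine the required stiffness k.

ω_n = 2πf_n = 2π × 24.3 = 152.7 rad/s.
k = m·ω_n² = 102 × 152.7² = 102 × 23310 = 2378000 N/m.

2380000 N/m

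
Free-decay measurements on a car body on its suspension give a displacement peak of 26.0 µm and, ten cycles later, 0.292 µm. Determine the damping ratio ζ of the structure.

0.0713

Logarithmic decrement δ = (1/n)·ln(x₀/x_n) = (1/10)·ln(26.0/0.292) = (1/10)·ln(89.04) = 0.4489.
ζ = δ/√(4π² + δ²) = 0.4489/√(39.48 + 0.202) = 0.4489/6.299 = 0.07126.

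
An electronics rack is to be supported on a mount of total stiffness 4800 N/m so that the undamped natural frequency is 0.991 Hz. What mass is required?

124 kg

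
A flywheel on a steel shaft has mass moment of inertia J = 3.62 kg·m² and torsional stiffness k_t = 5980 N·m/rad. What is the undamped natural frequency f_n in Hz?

ω_n = √(k_t/J) = √(5980/3.62) = √1652 = 40.64 rad/s.
f_n = ω_n/(2π) = 40.64/6.283 = 6.469 Hz.

6.47 Hz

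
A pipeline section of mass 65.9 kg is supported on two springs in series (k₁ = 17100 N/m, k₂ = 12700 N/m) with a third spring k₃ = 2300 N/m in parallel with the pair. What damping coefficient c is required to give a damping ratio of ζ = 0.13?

207 N·s/m

Series pair: k_s = k₁k₂/(k₁+k₂) = (17100)(12700)/(17100 + 12700) = 7288 N/m. In parallel with k₃: k_eq = 7288 + 2300 = 9588 N/m.
c_c = 2√(k_eq·m) = 2√(9588 × 65.9) = 1590 N·s/m.
c = ζ·c_c = 0.13 × 1590 = 206.7 N·s/m.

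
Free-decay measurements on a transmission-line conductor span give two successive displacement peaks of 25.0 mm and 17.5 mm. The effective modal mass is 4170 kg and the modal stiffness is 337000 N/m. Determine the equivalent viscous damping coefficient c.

4250 N·s/m

Logarithmic decrement δ = (1/n)·ln(x₀/x_n) = (1/1)·ln(25.0/17.5) = (1/1)·ln(1.429) = 0.3567.
ζ = δ/√(4π² + δ²) = 0.3567/√(39.48 + 0.127) = 0.3567/6.293 = 0.05668.
c = ζ · 2√(km) = 0.05668 × 2√(337000 × 4170) = 0.05668 × 74970 = 4249 N·s/m.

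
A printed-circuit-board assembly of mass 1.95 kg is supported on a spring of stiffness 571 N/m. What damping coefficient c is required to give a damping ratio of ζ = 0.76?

c_c = 2√(k·m) = 2√(571.0 × 1.95) = 66.74 N·s/m.
c = ζ·c_c = 0.76 × 66.74 = 50.72 N·s/m.

50.7 N·s/m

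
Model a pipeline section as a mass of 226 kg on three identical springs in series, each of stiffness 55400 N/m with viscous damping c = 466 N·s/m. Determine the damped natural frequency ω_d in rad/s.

8.98 rad/s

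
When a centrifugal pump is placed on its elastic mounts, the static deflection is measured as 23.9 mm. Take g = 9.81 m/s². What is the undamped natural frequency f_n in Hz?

3.22 Hz

ω_n = √(g/δ_st) = √(9.81/0.0239) = √410.5 = 20.26 rad/s.
f_n = ω_n/(2π) = 20.26/6.283 = 3.224 Hz.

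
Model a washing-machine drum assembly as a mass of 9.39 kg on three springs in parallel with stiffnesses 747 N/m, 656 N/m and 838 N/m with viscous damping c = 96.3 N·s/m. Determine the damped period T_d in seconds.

Parallel springs add: k_eq = 747 + 656 + 838 = 2241 N/m.
ω_n = √(k_eq/m) = √(2241/9.39) = 15.45 rad/s.
Critical damping c_c = 2√(k_eq·m) = 2√(2241 × 9.39) = 290.1 N·s/m, so ζ = c/c_c = 96.3/290.1 = 0.3319.
ω_d = ω_n√(1 − ζ²) = 15.45 × √(1 − 0.110) = 14.57 rad/s.
T_d = 2π/ω_d = 0.4312 s.

0.431 s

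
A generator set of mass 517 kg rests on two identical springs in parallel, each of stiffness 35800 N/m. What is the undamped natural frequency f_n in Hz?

1.87 Hz

Parallel springs add: k_eq = 2 × 35800 = 71600 N/m.
ω_n = √(k_eq/m) = √(71600/517) = √138.5 = 11.77 rad/s.
f_n = ω_n/(2π) = 11.77/6.283 = 1.873 Hz.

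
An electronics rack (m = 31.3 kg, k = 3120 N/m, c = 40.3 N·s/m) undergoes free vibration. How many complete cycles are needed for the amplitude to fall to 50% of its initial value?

2 cycles

ζ = c/(2√(km)) = 40.3/(2√(3120 × 31.3)) = 40.3/625.0 = 0.06448.
Logarithmic decrement δ = 2πζ/√(1 − ζ²) = 2π × 0.06448/√(1 − 0.00416) = 0.4060.
x_n/x₀ = e^(−nδ) ≤ 0.5; take ln: n ≥ ln(1/0.5)/δ = 0.6931/0.4060 = 1.707.
So 2 complete cycles are required.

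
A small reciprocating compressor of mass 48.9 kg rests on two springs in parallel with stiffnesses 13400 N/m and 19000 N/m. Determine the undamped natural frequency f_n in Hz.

4.10 Hz

Parallel springs add: k_eq = 13400 + 19000 = 32400 N/m.
ω_n = √(k_eq/m) = √(32400/48.9) = √662.6 = 25.74 rad/s.
f_n = ω_n/(2π) = 25.74/6.283 = 4.097 Hz.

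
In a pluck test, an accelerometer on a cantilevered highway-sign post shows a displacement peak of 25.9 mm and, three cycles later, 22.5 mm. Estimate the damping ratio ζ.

Logarithmic decrement δ = (1/n)·ln(x₀/x_n) = (1/3)·ln(25.9/22.5) = (1/3)·ln(1.151) = 0.04691.
ζ = δ/√(4π² + δ²) = 0.04691/√(39.48 + 0.00220) = 0.04691/6.283 = 0.007466.

0.00747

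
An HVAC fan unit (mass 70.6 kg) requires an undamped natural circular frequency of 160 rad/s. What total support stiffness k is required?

1810000 N/m

k = m·ω_n² = 70.6 × 160.0² = 70.6 × 25600 = 1807000 N/m.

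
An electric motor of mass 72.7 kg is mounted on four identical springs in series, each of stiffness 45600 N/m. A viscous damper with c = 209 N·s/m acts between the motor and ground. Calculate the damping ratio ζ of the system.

Series springs: 1/k_eq = 4/45600, so k_eq = 45600/4 = 11400 N/m.
ω_n = √(k_eq/m) = √(11400/72.7) = 12.52 rad/s.
Critical damping c_c = 2√(k_eq·m) = 2√(11400 × 72.7) = 1821 N·s/m, so ζ = c/c_c = 209/1821 = 0.1148.

0.115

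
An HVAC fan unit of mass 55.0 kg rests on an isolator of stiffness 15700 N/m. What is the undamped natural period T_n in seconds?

ω_n = √(k/m) = √(15700/55.0) = √285.5 = 16.90 rad/s.
T_n = 2π/ω_n = 6.283/16.90 = 0.3719 s.

0.372 s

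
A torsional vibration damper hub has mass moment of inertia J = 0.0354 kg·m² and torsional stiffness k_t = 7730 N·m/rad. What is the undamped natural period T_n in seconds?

0.0134 s

ω_n = √(k_t/J) = √(7730/0.0354) = √218400 = 467.3 rad/s.
T_n = 2π/ω_n = 6.283/467.3 = 0.01345 s.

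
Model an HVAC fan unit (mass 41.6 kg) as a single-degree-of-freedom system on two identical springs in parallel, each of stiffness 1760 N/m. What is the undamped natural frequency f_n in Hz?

1.46 Hz

Parallel springs add: k_eq = 2 × 1760 = 3520 N/m.
ω_n = √(k_eq/m) = √(3520/41.6) = √84.62 = 9.199 rad/s.
f_n = ω_n/(2π) = 9.199/6.283 = 1.464 Hz.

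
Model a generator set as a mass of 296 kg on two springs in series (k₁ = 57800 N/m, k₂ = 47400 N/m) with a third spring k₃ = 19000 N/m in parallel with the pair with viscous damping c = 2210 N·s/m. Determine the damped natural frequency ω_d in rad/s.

Series pair: k_s = k₁k₂/(k₁+k₂) = (57800)(47400)/(57800 + 47400) = 26040 N/m. In parallel with k₃: k_eq = 26040 + 19000 = 45040 N/m.
ω_n = √(k_eq/m) = √(45040/296) = 12.34 rad/s.
Critical damping c_c = 2√(k_eq·m) = 2√(45040 × 296) = 7303 N·s/m, so ζ = c/c_c = 2210/7303 = 0.3026.
ω_d = ω_n√(1 − ζ²) = 12.34 × √(1 − 0.0916) = 11.76 rad/s.

11.8 rad/s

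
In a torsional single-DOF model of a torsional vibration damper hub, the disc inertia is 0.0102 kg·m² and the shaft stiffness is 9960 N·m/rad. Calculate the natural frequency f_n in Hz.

ω_n = √(k_t/J) = √(9960/0.0102) = √976500 = 988.2 rad/s.
f_n = ω_n/(2π) = 988.2/6.283 = 157.3 Hz.

157 Hz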